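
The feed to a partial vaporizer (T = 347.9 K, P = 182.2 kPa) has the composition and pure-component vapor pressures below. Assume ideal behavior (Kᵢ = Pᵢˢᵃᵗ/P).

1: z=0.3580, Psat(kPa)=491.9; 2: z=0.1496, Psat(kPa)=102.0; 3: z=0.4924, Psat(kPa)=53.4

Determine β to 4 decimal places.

Raoult's law: Kᵢ = Pᵢˢᵃᵗ/P = Pᵢˢᵃᵗ/182.2.
  K_1 = 491.9/182.2 = 2.699780, K_2 = 102.0/182.2 = 0.559824, K_3 = 53.4/182.2 = 0.293085
Rachford–Rice: g(β) = Σ zᵢ(Kᵢ−1)/(1+β(Kᵢ−1)) = 0.
g(0) = ΣzᵢKᵢ − 1 = 0.1946 and g(1) = 1 − Σzᵢ/Kᵢ = -1.0799, so a root lies in (0, 1).
Iterate (Newton) starting at β = 0.5:
  β = 0.5000: g = -0.29386, g' = -0.9386 → β = 0.1869
  β = 0.1869: g = -0.01102, g' = -0.9568 → β = 0.1754
  β = 0.1754: g = 0.00007, g' = -0.9685 → β = 0.1755
Converged at β = 0.1755.

β = 0.1755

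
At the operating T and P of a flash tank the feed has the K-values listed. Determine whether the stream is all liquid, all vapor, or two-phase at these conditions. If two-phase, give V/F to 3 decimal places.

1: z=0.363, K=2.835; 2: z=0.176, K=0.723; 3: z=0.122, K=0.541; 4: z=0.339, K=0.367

ΣzᵢKᵢ = 1.347; Σzᵢ/Kᵢ = 1.521.
Both exceed 1, so a two-phase solution exists.
Newton iteration, ψ⁰ = 0.38:
  ψ = 0.380: g = -0.0124, g' = -0.714 → ψ = 0.363
Converged at ψ = 0.363.

two-phase, V/F = 0.363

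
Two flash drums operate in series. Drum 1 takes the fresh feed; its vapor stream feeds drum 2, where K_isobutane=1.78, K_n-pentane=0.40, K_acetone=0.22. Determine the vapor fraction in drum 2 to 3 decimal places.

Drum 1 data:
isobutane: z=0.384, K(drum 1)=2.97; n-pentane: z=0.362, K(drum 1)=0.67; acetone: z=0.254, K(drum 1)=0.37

V/F (drum 2) = 0.313

Drum 1:
Rachford–Rice: g(ψ₁) = Σ zᵢ(Kᵢ−1)/(1+ψ₁(Kᵢ−1)) = 0.
Feasibility: ΣzᵢKᵢ = 1.477, Σzᵢ/Kᵢ = 1.356 — both > 1, two phases present.
Iterate (Newton) starting at ψ₁ = 0.5:
  ψ₁ = 0.500: g = 0.0044, g' = -0.650 → ψ₁ = 0.507
Converged at ψ₁ = 0.507.
Drum-1 compositions:
  isobutane: x = 0.192, y = 0.571
  n-pentane: x = 0.435, y = 0.291
  acetone: x = 0.373, y = 0.138
Drum-2 feed = drum-1 vapor: z₂ = (0.5707, 0.2913, 0.1381).
Drum 2:
Material balance + equilibrium reduce to Σ zᵢ(Kᵢ−1)/(1+ψ₂(Kᵢ−1)) = 0.
Check two-phase: ΣzᵢKᵢ = 1.163 > 1 and Σzᵢ/Kᵢ = 1.676 > 1, so g(0) = 0.163 > 0 and g(1) = -0.676 < 0.
Iterate (Newton) starting at ψ₂ = 0.5:
  ψ₂ = 0.500: g = -0.1059, g' = -0.619 → ψ₂ = 0.329
  ψ₂ = 0.329: g = -0.0083, g' = -0.535 → ψ₂ = 0.313
Converged at ψ₂ = 0.313.
  isobutane: x = 0.459, y = 0.816
  n-pentane: x = 0.359, y = 0.143
  acetone: x = 0.183, y = 0.040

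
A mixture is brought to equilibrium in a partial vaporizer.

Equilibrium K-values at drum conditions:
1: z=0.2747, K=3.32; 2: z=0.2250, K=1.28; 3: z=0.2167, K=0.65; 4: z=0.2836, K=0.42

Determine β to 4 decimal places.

Let β = V/F and solve Σ zᵢ(Kᵢ−1)/(1+β(Kᵢ−1)) = 0.
g(0) = ΣzᵢKᵢ − 1 = 0.4600 and g(1) = 1 − Σzᵢ/Kᵢ = -0.2671, so a root lies in (0, 1).
Iterate (Newton) starting at β = 0.49:
  β = 0.4900: g = 0.03231, g' = -0.5623 → β = 0.5475
  β = 0.5475: g = 0.00053, g' = -0.5456 → β = 0.5484
Converged at β = 0.5484.

β = 0.5484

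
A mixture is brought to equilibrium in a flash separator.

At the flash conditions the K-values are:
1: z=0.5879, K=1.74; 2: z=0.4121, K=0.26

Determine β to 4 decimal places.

Newton iteration, β⁰ = 0.54:
  β = 0.5400: g = -0.19708, g' = -0.7904 → β = 0.2906
  β = 0.2906: g = -0.03047, g' = -0.5843 → β = 0.2385
  β = 0.2385: g = -0.00052, g' = -0.5653 → β = 0.2376
Converged at β = 0.2376.

β = 0.2376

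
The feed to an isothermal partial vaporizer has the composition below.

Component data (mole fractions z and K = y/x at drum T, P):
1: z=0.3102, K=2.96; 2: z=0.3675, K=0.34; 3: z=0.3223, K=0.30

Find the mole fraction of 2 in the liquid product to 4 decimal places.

x_2 = 0.3949

Newton iteration, ψ⁰ = 0.5:
  ψ = 0.5000: g = -0.40204, g' = -1.0344 → ψ = 0.1113
  ψ = 0.1113: g = -0.00736, g' = -1.1752 → ψ = 0.1051
Converged at ψ = 0.1051.
Compositions from xᵢ = zᵢ/(1+ψ(Kᵢ−1)), yᵢ = Kᵢxᵢ:
  1: x = 0.2572, y = 0.7614
  2: x = 0.3949, y = 0.1343
  3: x = 0.3479, y = 0.1044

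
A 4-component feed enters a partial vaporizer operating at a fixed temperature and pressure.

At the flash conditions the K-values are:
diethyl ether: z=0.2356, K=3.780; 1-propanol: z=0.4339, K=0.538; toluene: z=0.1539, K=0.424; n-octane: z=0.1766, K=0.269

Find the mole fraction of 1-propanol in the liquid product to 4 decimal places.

x_1-propanol = 0.4671

Material balance + equilibrium reduce to Σ zᵢ(Kᵢ−1)/(1+β(Kᵢ−1)) = 0.
Check two-phase: ΣzᵢKᵢ = 1.2368 > 1 and Σzᵢ/Kᵢ = 1.8883 > 1, so g(0) = 0.2368 > 0 and g(1) = -0.8883 < 0.
Newton iteration, β⁰ = 0.5:
  β = 0.5000: g = -0.31460, g' = -0.8105 → β = 0.1118
  β = 0.1118: g = 0.05289, g' = -1.3327 → β = 0.1515
  β = 0.1515: g = 0.00298, g' = -1.1891 → β = 0.1540
Converged at β = 0.1541.
Compositions from xᵢ = zᵢ/(1+β(Kᵢ−1)), yᵢ = Kᵢxᵢ:
  diethyl ether: x = 0.1650, y = 0.6235
  1-propanol: x = 0.4671, y = 0.2513
  toluene: x = 0.1689, y = 0.0716
  n-octane: x = 0.1990, y = 0.0535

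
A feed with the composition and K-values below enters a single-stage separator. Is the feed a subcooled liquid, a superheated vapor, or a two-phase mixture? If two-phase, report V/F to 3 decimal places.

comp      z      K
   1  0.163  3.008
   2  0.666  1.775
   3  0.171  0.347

ΣzᵢKᵢ = 1.732; Σzᵢ/Kᵢ = 0.922.
Since Σzᵢ/Kᵢ < 1 the mixture is above its dew point — single vapor phase.

superheated vapor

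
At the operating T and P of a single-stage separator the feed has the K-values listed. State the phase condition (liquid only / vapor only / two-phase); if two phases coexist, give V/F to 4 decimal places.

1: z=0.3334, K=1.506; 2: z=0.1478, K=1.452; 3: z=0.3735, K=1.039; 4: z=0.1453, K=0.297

two-phase, V/F = 0.6649

ΣzᵢKᵢ = 1.1479; Σzᵢ/Kᵢ = 1.1719.
Both exceed 1, so a two-phase solution exists.
Let ψ = V/F and solve Σ zᵢ(Kᵢ−1)/(1+ψ(Kᵢ−1)) = 0.
Newton–Raphson from ψ = 0.41:
  ψ = 0.4100: g = 0.06690, g' = -0.2223 → ψ = 0.7109
  ψ = 0.7109: g = -0.01540, g' = -0.3510 → ψ = 0.6670
  ψ = 0.6670: g = -0.00069, g' = -0.3207 → ψ = 0.6649
Converged at ψ = 0.6649.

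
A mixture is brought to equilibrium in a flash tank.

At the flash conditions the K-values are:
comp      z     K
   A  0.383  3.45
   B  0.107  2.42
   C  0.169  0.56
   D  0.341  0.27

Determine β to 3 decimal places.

Iterate (Newton) starting at β = 0.5:
  β = 0.500: g = 0.0232, g' = -1.043 → β = 0.522
Converged at β = 0.522.

β = 0.522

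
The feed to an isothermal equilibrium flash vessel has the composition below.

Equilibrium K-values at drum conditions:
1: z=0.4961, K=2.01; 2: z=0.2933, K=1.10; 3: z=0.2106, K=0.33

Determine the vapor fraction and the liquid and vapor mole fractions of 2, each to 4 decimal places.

ψ = 0.8003, x_2 = 0.2716, y_2 = 0.2987

Let ψ = V/F and solve Σ zᵢ(Kᵢ−1)/(1+ψ(Kᵢ−1)) = 0.
Check two-phase: ΣzᵢKᵢ = 1.3893 > 1 and Σzᵢ/Kᵢ = 1.1516 > 1, so g(0) = 0.3893 > 0 and g(1) = -0.1516 < 0.
Newton–Raphson from ψ = 0.63:
  ψ = 0.6300: g = 0.08964, g' = -0.4747 → ψ = 0.8189
  ψ = 0.8189: g = -0.01125, g' = -0.6181 → ψ = 0.8006
  ψ = 0.8006: g = -0.00019, g' = -0.5972 → ψ = 0.8003
Converged at ψ = 0.8003.
Compositions from xᵢ = zᵢ/(1+ψ(Kᵢ−1)), yᵢ = Kᵢxᵢ:
  1: x = 0.2743, y = 0.5514
  2: x = 0.2716, y = 0.2987
  3: x = 0.4541, y = 0.1499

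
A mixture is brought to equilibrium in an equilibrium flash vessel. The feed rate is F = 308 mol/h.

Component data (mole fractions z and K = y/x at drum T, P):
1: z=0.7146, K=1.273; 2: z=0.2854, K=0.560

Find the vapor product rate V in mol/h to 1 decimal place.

V = 178.2 mol/h

Rachford–Rice: g(β) = Σ zᵢ(Kᵢ−1)/(1+β(Kᵢ−1)) = 0.
Check two-phase: ΣzᵢKᵢ = 1.0695 > 1 and Σzᵢ/Kᵢ = 1.0710 > 1, so g(0) = 0.0695 > 0 and g(1) = -0.0710 < 0.
Binary case is linear: z₁(K₁−1)(1+β(K₂−1)) + z₂(K₂−1)(1+β(K₁−1)) = 0
⇒ β = [z₁(K₁−1)+z₂(K₂−1)] / [−(K₁−1)(K₂−1)] = 0.06951/0.12012 = 0.5787
Then V = β·F = 0.5787·308 = 178.2 mol/h and L = F − V = 129.8 mol/h.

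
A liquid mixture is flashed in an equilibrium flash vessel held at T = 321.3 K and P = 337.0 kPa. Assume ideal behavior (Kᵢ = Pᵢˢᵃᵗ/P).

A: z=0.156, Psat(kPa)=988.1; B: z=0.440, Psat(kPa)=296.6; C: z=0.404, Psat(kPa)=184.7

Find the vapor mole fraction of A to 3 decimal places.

y_A = 0.374

Raoult's law: Kᵢ = Pᵢˢᵃᵗ/P = Pᵢˢᵃᵗ/337.0.
  K_A = 988.1/337.0 = 2.93205, K_B = 296.6/337.0 = 0.88012, K_C = 184.7/337.0 = 0.54807
Let β = V/F and solve Σ zᵢ(Kᵢ−1)/(1+β(Kᵢ−1)) = 0.
Feasibility: ΣzᵢKᵢ = 1.066, Σzᵢ/Kᵢ = 1.290 — both > 1, two phases present.
Iterate (Newton) starting at β = 0.5:
  β = 0.500: g = -0.1387, g' = -0.296 → β = 0.031
  β = 0.031: g = 0.0464, g' = -0.610 → β = 0.107
  β = 0.107: g = 0.0046, g' = -0.498 → β = 0.116
Converged at β = 0.116.
Compositions from xᵢ = zᵢ/(1+β(Kᵢ−1)), yᵢ = Kᵢxᵢ:
  A: x = 0.127, y = 0.374
  B: x = 0.446, y = 0.393
  C: x = 0.426, y = 0.234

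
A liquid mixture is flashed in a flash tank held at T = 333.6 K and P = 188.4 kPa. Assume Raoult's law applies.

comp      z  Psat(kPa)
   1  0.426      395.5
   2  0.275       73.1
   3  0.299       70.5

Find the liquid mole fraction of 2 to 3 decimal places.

x_2 = 0.306

Raoult's law: Kᵢ = Pᵢˢᵃᵗ/P = Pᵢˢᵃᵗ/188.4.
  K_1 = 395.5/188.4 = 2.09926, K_2 = 73.1/188.4 = 0.38800, K_3 = 70.5/188.4 = 0.37420
Material balance + equilibrium reduce to Σ zᵢ(Kᵢ−1)/(1+V/F(Kᵢ−1)) = 0.
Check two-phase: ΣzᵢKᵢ = 1.113 > 1 and Σzᵢ/Kᵢ = 1.711 > 1, so g(0) = 0.113 > 0 and g(1) = -0.711 < 0.
Newton iteration, V/F⁰ = 0.69:
  V/F = 0.690: g = -0.3543, g' = -0.838 → V/F = 0.267
  V/F = 0.267: g = -0.0638, g' = -0.624 → V/F = 0.165
  V/F = 0.165: g = 0.0007, g' = -0.642 → V/F = 0.166
Converged at V/F = 0.166.
Compositions from xᵢ = zᵢ/(1+V/F(Kᵢ−1)), yᵢ = Kᵢxᵢ:
  1: x = 0.360, y = 0.756
  2: x = 0.306, y = 0.119
  3: x = 0.334, y = 0.125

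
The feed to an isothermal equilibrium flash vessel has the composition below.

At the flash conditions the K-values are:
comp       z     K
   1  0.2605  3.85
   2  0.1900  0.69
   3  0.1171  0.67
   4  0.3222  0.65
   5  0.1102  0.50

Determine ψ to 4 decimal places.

Let ψ = V/F and solve Σ zᵢ(Kᵢ−1)/(1+ψ(Kᵢ−1)) = 0.
Feasibility: ΣzᵢKᵢ = 1.4770, Σzᵢ/Kᵢ = 1.2339 — both > 1, two phases present.
Newton iteration, ψ⁰ = 0.4:
  ψ = 0.4000: g = 0.03517, g' = -0.5992 → ψ = 0.4587
  ψ = 0.4587: g = 0.00174, g' = -0.5424 → ψ = 0.4619
Converged at ψ = 0.4619.

ψ = 0.4619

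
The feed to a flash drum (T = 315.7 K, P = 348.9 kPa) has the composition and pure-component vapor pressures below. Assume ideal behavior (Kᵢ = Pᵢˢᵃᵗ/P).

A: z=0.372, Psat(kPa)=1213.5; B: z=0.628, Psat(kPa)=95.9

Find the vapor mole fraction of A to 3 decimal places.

Raoult's law: Kᵢ = Pᵢˢᵃᵗ/P = Pᵢˢᵃᵗ/348.9.
  K_A = 1213.5/348.9 = 3.47807, K_B = 95.9/348.9 = 0.27486
Let β = V/F and solve Σ zᵢ(Kᵢ−1)/(1+β(Kᵢ−1)) = 0.
Check two-phase: ΣzᵢKᵢ = 1.466 > 1 and Σzᵢ/Kᵢ = 2.392 > 1, so g(0) = 0.466 > 0 and g(1) = -1.392 < 0.
Binary case is linear: z₁(K₁−1)(1+β(K₂−1)) + z₂(K₂−1)(1+β(K₁−1)) = 0
⇒ β = [z₁(K₁−1)+z₂(K₂−1)] / [−(K₁−1)(K₂−1)] = 0.4665/1.7969 = 0.260
Compositions from xᵢ = zᵢ/(1+β(Kᵢ−1)), yᵢ = Kᵢxᵢ:
  A: x = 0.226, y = 0.787
  B: x = 0.774, y = 0.213

y_A = 0.787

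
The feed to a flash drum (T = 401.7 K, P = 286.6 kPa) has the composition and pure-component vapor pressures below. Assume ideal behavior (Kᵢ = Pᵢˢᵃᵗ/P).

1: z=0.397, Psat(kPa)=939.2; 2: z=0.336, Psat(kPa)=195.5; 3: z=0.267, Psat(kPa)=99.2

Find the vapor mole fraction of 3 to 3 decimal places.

y_3 = 0.144

Raoult's law: Kᵢ = Pᵢˢᵃᵗ/P = Pᵢˢᵃᵗ/286.6.
  K_1 = 939.2/286.6 = 3.27704, K_2 = 195.5/286.6 = 0.68214, K_3 = 99.2/286.6 = 0.34613
Rachford–Rice: g(ψ) = Σ zᵢ(Kᵢ−1)/(1+ψ(Kᵢ−1)) = 0.
g(0) = ΣzᵢKᵢ − 1 = 0.623 and g(1) = 1 − Σzᵢ/Kᵢ = -0.385, so a root lies in (0, 1).
Iterate (Newton) starting at ψ = 0.5:
  ψ = 0.500: g = 0.0363, g' = -0.750 → ψ = 0.548
  ψ = 0.548: g = 0.0004, g' = -0.734 → ψ = 0.549
Converged at ψ = 0.549.
Compositions from xᵢ = zᵢ/(1+ψ(Kᵢ−1)), yᵢ = Kᵢxᵢ:
  1: x = 0.176, y = 0.578
  2: x = 0.407, y = 0.278
  3: x = 0.417, y = 0.144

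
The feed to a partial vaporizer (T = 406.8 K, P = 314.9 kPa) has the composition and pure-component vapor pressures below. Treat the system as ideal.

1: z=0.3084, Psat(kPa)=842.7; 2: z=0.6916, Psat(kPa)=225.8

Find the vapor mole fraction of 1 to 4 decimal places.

Raoult's law: Kᵢ = Pᵢˢᵃᵗ/P = Pᵢˢᵃᵗ/314.9.
  K_1 = 842.7/314.9 = 2.676088, K_2 = 225.8/314.9 = 0.717053
Material balance + equilibrium reduce to Σ zᵢ(Kᵢ−1)/(1+V/F(Kᵢ−1)) = 0.
g(0) = ΣzᵢKᵢ − 1 = 0.3212 and g(1) = 1 − Σzᵢ/Kᵢ = -0.0797, so a root lies in (0, 1).
Binary case is linear: z₁(K₁−1)(1+V/F(K₂−1)) + z₂(K₂−1)(1+V/F(K₁−1)) = 0
⇒ V/F = [z₁(K₁−1)+z₂(K₂−1)] / [−(K₁−1)(K₂−1)] = 0.32122/0.47424 = 0.6773
Compositions from xᵢ = zᵢ/(1+V/F(Kᵢ−1)), yᵢ = Kᵢxᵢ:
  1: x = 0.1444, y = 0.3865
  2: x = 0.8556, y = 0.6135

y_1 = 0.3865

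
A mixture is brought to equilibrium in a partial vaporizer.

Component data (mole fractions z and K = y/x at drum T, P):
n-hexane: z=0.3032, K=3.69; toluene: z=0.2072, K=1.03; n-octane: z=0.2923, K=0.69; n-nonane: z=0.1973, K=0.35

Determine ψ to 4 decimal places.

ψ = 0.5942

Let ψ = V/F and solve Σ zᵢ(Kᵢ−1)/(1+ψ(Kᵢ−1)) = 0.
g(0) = ΣzᵢKᵢ − 1 = 0.6030 and g(1) = 1 − Σzᵢ/Kᵢ = -0.2707, so a root lies in (0, 1).
Newton iteration, ψ⁰ = 0.5:
  ψ = 0.5000: g = 0.05670, g' = -0.6215 → ψ = 0.5912
  ψ = 0.5912: g = 0.00172, g' = -0.5891 → ψ = 0.5942
Converged at ψ = 0.5942.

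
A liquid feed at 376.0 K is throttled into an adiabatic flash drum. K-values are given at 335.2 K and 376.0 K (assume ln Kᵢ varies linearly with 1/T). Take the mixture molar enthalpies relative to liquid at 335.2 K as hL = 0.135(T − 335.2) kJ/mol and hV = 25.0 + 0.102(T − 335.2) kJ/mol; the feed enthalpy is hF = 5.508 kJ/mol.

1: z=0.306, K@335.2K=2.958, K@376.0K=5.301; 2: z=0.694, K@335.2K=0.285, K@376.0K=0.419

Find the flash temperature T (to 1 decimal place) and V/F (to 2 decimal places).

Adiabatic flash: solve Rachford–Rice at each trial T, then check hF = ψ·hV(T) + (1−ψ)·hL(T).
  T = 335.2 K: K = (2.958, 0.285), RR gives ψ = 0.074, H_out = 1.838 kJ/mol
  T = 376.0 K: K = (5.301, 0.419), RR gives ψ = 0.365, H_out = 14.149 kJ/mol
  T = 355.6 K: K = (4.027, 0.349), RR gives ψ = 0.241, H_out = 8.618 kJ/mol
  T = 345.4 K: K = (3.467, 0.317), RR gives ψ = 0.166, H_out = 5.481 kJ/mol
  T = 350.5 K: K = (3.740, 0.333), RR gives ψ = 0.205, H_out = 7.096 kJ/mol
  T = 347.9 K: K = (3.599, 0.324), RR gives ψ = 0.186, H_out = 6.286 kJ/mol
  T = 346.6 K: K = (3.530, 0.320), RR gives ψ = 0.176, H_out = 5.871 kJ/mol
Linear interpolation between T = 345.4 (H_out = 5.481) and T = 346.6 (H_out = 5.871) on hF = 5.508 gives T ≈ 345.5 K, at which ψ = 0.17.

T = 345.5 K, V/F = 0.17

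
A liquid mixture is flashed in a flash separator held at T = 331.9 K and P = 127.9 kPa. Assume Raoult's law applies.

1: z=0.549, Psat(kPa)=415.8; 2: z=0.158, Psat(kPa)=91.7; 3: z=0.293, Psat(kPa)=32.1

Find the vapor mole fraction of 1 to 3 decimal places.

y_1 = 0.713

Raoult's law: Kᵢ = Pᵢˢᵃᵗ/P = Pᵢˢᵃᵗ/127.9.
  K_1 = 415.8/127.9 = 3.25098, K_2 = 91.7/127.9 = 0.71697, K_3 = 32.1/127.9 = 0.25098
Material balance + equilibrium reduce to Σ zᵢ(Kᵢ−1)/(1+β(Kᵢ−1)) = 0.
Feasibility: ΣzᵢKᵢ = 1.972, Σzᵢ/Kᵢ = 1.557 — both > 1, two phases present.
Newton iteration, β⁰ = 0.42:
  β = 0.420: g = 0.2643, g' = -1.101 → β = 0.660
  β = 0.660: g = 0.0082, g' = -1.112 → β = 0.667
Converged at β = 0.667.
Compositions from xᵢ = zᵢ/(1+β(Kᵢ−1)), yᵢ = Kᵢxᵢ:
  1: x = 0.219, y = 0.713
  2: x = 0.195, y = 0.140
  3: x = 0.586, y = 0.147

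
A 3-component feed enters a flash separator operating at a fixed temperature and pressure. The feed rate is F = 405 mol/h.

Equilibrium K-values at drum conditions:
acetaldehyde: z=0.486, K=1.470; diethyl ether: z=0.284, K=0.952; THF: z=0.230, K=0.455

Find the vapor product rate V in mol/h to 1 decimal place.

Rachford–Rice: g(V/F) = Σ zᵢ(Kᵢ−1)/(1+V/F(Kᵢ−1)) = 0.
Feasibility: ΣzᵢKᵢ = 1.089, Σzᵢ/Kᵢ = 1.134 — both > 1, two phases present.
Newton–Raphson from V/F = 0.6:
  V/F = 0.600: g = -0.0221, g' = -0.217 → V/F = 0.498
  V/F = 0.498: g = -0.0009, g' = -0.200 → V/F = 0.493
Converged at V/F = 0.493.
Then V = V/F·F = 0.4934·405 = 199.8 mol/h and L = F − V = 205.2 mol/h.

V = 199.8 mol/h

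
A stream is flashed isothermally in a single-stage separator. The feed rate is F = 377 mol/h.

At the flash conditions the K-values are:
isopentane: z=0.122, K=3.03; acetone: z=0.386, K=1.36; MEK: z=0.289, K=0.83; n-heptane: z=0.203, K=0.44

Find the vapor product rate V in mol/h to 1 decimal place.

Material balance + equilibrium reduce to Σ zᵢ(Kᵢ−1)/(1+ψ(Kᵢ−1)) = 0.
Check two-phase: ΣzᵢKᵢ = 1.224 > 1 and Σzᵢ/Kᵢ = 1.134 > 1, so g(0) = 0.224 > 0 and g(1) = -0.134 < 0.
Newton iteration, ψ⁰ = 0.46:
  ψ = 0.460: g = 0.0409, g' = -0.297 → ψ = 0.598
  ψ = 0.598: g = 0.0007, g' = -0.291 → ψ = 0.600
Converged at ψ = 0.600.
Then V = ψ·F = 0.6001·377 = 226.2 mol/h and L = F − V = 150.8 mol/h.

V = 226.2 mol/h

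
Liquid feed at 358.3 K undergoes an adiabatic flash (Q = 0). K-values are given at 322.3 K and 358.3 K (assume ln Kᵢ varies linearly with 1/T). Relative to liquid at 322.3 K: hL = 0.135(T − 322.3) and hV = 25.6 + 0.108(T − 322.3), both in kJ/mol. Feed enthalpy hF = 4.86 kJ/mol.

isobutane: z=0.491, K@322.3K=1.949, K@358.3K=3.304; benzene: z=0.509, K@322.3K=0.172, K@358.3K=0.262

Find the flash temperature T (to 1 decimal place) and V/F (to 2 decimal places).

Adiabatic flash: solve Rachford–Rice at each trial T, then check hF = ψ·hV(T) + (1−ψ)·hL(T).
  T = 322.3 K: K = (1.949, 0.172), RR gives ψ = 0.057, H_out = 1.450 kJ/mol
  T = 358.3 K: K = (3.304, 0.262), RR gives ψ = 0.444, H_out = 15.804 kJ/mol
  T = 340.3 K: K = (2.573, 0.215), RR gives ψ = 0.302, H_out = 10.006 kJ/mol
  T = 331.3 K: K = (2.248, 0.193), RR gives ψ = 0.200, H_out = 6.295 kJ/mol
  T = 326.8 K: K = (2.095, 0.182), RR gives ψ = 0.136, H_out = 4.064 kJ/mol
  T = 329.1 K: K = (2.172, 0.188), RR gives ψ = 0.170, H_out = 5.244 kJ/mol
  T = 328.0 K: K = (2.135, 0.185), RR gives ψ = 0.154, H_out = 4.691 kJ/mol
Linear interpolation between T = 328.0 (H_out = 4.691) and T = 329.1 (H_out = 5.244) on hF = 4.86 gives T ≈ 328.3 K, at which ψ = 0.16.

T = 328.3 K, V/F = 0.16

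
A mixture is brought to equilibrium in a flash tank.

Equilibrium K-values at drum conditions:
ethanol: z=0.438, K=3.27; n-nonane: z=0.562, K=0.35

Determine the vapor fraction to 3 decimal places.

ψ = 0.426

Let ψ = V/F and solve Σ zᵢ(Kᵢ−1)/(1+ψ(Kᵢ−1)) = 0.
Check two-phase: ΣzᵢKᵢ = 1.629 > 1 and Σzᵢ/Kᵢ = 1.740 > 1, so g(0) = 0.629 > 0 and g(1) = -0.740 < 0.
Binary case is linear: z₁(K₁−1)(1+ψ(K₂−1)) + z₂(K₂−1)(1+ψ(K₁−1)) = 0
⇒ ψ = [z₁(K₁−1)+z₂(K₂−1)] / [−(K₁−1)(K₂−1)] = 0.6290/1.4755 = 0.426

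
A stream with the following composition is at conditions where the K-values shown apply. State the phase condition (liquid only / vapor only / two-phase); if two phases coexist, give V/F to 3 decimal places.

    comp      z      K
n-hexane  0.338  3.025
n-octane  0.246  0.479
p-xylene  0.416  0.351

ΣzᵢKᵢ = 1.286; Σzᵢ/Kᵢ = 1.810.
Both exceed 1, so a two-phase solution exists.
Let ψ = V/F and solve Σ zᵢ(Kᵢ−1)/(1+ψ(Kᵢ−1)) = 0.
Newton iteration, ψ⁰ = 0.5:
  ψ = 0.500: g = -0.2329, g' = -0.848 → ψ = 0.225
  ψ = 0.225: g = 0.0084, g' = -0.979 → ψ = 0.234
Converged at ψ = 0.234.

two-phase, V/F = 0.234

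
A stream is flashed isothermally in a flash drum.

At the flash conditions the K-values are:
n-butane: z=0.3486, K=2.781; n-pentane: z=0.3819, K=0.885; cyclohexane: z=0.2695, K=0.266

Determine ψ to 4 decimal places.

Material balance + equilibrium reduce to Σ zᵢ(Kᵢ−1)/(1+ψ(Kᵢ−1)) = 0.
g(0) = ΣzᵢKᵢ − 1 = 0.3791 and g(1) = 1 − Σzᵢ/Kᵢ = -0.5700, so a root lies in (0, 1).
Newton–Raphson from ψ = 0.5:
  ψ = 0.5000: g = -0.03069, g' = -0.6774 → ψ = 0.4547
  ψ = 0.4547: g = -0.00020, g' = -0.6703 → ψ = 0.4544
Converged at ψ = 0.4544.

ψ = 0.4544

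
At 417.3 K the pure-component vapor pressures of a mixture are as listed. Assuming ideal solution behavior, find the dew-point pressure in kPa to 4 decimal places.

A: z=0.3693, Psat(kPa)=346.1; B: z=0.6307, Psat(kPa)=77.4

Pdew = 108.5115 kPa

At the dew point ψ → 1, so Σzᵢ/Kᵢ = 1 with Kᵢ = Pᵢˢᵃᵗ/P ⇒ 1/P = Σzᵢ/Pᵢˢᵃᵗ.
1/P = 0.3693/346.1 + 0.6307/77.4 = 0.0092156 ⇒ P = 108.5115 kPa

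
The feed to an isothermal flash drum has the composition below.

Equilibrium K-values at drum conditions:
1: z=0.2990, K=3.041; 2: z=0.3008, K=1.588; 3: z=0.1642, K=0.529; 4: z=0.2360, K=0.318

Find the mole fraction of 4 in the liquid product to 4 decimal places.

Material balance + equilibrium reduce to Σ zᵢ(Kᵢ−1)/(1+V/F(Kᵢ−1)) = 0.
Feasibility: ΣzᵢKᵢ = 1.5488, Σzᵢ/Kᵢ = 1.3403 — both > 1, two phases present.
Iterate (Newton) starting at V/F = 0.5:
  V/F = 0.5000: g = 0.09332, g' = -0.6823 → V/F = 0.6368
  V/F = 0.6368: g = -0.00092, g' = -0.7079 → V/F = 0.6355
Converged at V/F = 0.6355.
Compositions from xᵢ = zᵢ/(1+V/F(Kᵢ−1)), yᵢ = Kᵢxᵢ:
  1: x = 0.1302, y = 0.3958
  2: x = 0.2190, y = 0.3477
  3: x = 0.2343, y = 0.1240
  4: x = 0.4165, y = 0.1325

x_4 = 0.4165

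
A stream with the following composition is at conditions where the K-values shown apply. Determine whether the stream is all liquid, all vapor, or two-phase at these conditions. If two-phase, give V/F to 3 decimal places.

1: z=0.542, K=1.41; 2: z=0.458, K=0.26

ΣzᵢKᵢ = 0.883; Σzᵢ/Kᵢ = 2.146.
Since ΣzᵢKᵢ < 1 the mixture is below its bubble point — single liquid phase.

all liquid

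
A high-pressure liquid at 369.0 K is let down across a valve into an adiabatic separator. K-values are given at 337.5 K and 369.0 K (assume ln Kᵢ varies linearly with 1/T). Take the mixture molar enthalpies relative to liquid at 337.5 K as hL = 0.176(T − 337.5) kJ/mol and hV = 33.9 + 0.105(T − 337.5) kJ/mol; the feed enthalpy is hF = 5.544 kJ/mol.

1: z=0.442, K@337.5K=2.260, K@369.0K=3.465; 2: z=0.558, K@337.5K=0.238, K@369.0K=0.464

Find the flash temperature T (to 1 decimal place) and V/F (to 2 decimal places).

Adiabatic flash: solve Rachford–Rice at each trial T, then check hF = ψ·hV(T) + (1−ψ)·hL(T).
  T = 337.5 K: K = (2.260, 0.238), RR gives ψ = 0.137, H_out = 4.651 kJ/mol
  T = 369.0 K: K = (3.465, 0.464), RR gives ψ = 0.598, H_out = 24.487 kJ/mol
  T = 353.2 K: K = (2.823, 0.337), RR gives ψ = 0.361, H_out = 14.584 kJ/mol
  T = 345.4 K: K = (2.534, 0.285), RR gives ψ = 0.254, H_out = 9.863 kJ/mol
  T = 341.4 K: K = (2.393, 0.260), RR gives ψ = 0.197, H_out = 7.307 kJ/mol
  T = 339.4 K: K = (2.324, 0.249), RR gives ψ = 0.167, H_out = 5.970 kJ/mol
Linear interpolation between T = 337.5 (H_out = 4.651) and T = 339.4 (H_out = 5.970) on hF = 5.544 gives T ≈ 338.8 K, at which ψ = 0.16.

T = 338.8 K, V/F = 0.16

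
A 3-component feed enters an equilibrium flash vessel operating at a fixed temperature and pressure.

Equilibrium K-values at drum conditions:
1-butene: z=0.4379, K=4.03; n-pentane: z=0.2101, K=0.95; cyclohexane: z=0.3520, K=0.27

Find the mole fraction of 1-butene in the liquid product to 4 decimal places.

x_1-butene = 0.1550

Rachford–Rice: g(ψ) = Σ zᵢ(Kᵢ−1)/(1+ψ(Kᵢ−1)) = 0.
Check two-phase: ΣzᵢKᵢ = 2.0594 > 1 and Σzᵢ/Kᵢ = 1.6335 > 1, so g(0) = 1.0594 > 0 and g(1) = -0.6335 < 0.
Newton–Raphson from ψ = 0.5:
  ψ = 0.5000: g = 0.11213, g' = -1.1014 → ψ = 0.6018
  ψ = 0.6018: g = 0.00079, g' = -1.1016 → ψ = 0.6025
Converged at ψ = 0.6025.
Compositions from xᵢ = zᵢ/(1+ψ(Kᵢ−1)), yᵢ = Kᵢxᵢ:
  1-butene: x = 0.1550, y = 0.6245
  n-pentane: x = 0.2166, y = 0.2058
  cyclohexane: x = 0.6284, y = 0.1697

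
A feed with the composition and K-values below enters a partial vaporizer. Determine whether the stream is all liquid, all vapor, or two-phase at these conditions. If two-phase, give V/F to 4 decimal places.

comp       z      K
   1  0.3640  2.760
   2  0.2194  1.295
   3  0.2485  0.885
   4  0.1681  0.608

ΣzᵢKᵢ = 1.6109; Σzᵢ/Kᵢ = 0.8586.
Since Σzᵢ/Kᵢ < 1 the mixture is above its dew point — single vapor phase.

all vapor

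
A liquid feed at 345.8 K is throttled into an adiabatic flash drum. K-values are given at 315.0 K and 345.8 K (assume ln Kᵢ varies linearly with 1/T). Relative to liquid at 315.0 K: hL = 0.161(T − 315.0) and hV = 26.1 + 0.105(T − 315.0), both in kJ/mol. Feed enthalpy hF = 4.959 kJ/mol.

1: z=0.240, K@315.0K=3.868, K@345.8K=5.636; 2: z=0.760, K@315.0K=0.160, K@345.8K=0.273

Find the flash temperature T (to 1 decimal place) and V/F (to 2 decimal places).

T = 330.3 K, V/F = 0.10

Adiabatic flash: solve Rachford–Rice at each trial T, then check hF = ψ·hV(T) + (1−ψ)·hL(T).
  T = 315.0 K: K = (3.868, 0.160), RR gives ψ = 0.021, H_out = 0.541 kJ/mol
  T = 345.8 K: K = (5.636, 0.273), RR gives ψ = 0.166, H_out = 9.010 kJ/mol
  T = 330.4 K: K = (4.710, 0.212), RR gives ψ = 0.100, H_out = 4.993 kJ/mol
  T = 322.7 K: K = (4.278, 0.185), RR gives ψ = 0.063, H_out = 2.845 kJ/mol
  T = 326.5 K: K = (4.489, 0.198), RR gives ψ = 0.081, H_out = 3.921 kJ/mol
  T = 328.4 K: K = (4.596, 0.204), RR gives ψ = 0.090, H_out = 4.447 kJ/mol
Linear interpolation between T = 328.4 (H_out = 4.447) and T = 330.4 (H_out = 4.993) on hF = 4.959 gives T ≈ 330.3 K, at which ψ = 0.10.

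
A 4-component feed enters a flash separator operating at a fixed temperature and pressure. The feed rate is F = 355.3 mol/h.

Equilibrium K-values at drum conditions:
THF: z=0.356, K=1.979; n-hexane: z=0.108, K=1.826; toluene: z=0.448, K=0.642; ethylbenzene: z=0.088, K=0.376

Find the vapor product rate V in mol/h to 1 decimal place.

V = 200.1 mol/h

Let ψ = V/F and solve Σ zᵢ(Kᵢ−1)/(1+ψ(Kᵢ−1)) = 0.
Feasibility: ΣzᵢKᵢ = 1.222, Σzᵢ/Kᵢ = 1.171 — both > 1, two phases present.
Newton iteration, ψ⁰ = 0.59:
  ψ = 0.590: g = -0.0093, g' = -0.349 → ψ = 0.563
Converged at ψ = 0.563.
Then V = ψ·F = 0.5632·355.3 = 200.1 mol/h and L = F − V = 155.2 mol/h.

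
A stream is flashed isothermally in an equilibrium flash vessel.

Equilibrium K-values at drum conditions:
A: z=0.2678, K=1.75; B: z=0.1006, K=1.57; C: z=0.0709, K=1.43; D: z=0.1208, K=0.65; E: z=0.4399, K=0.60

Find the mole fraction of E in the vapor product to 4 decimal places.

y_E = 0.2959

Rachford–Rice: g(V/F) = Σ zᵢ(Kᵢ−1)/(1+V/F(Kᵢ−1)) = 0.
Feasibility: ΣzᵢKᵢ = 1.0704, Σzᵢ/Kᵢ = 1.1857 — both > 1, two phases present.
Newton iteration, V/F⁰ = 0.5:
  V/F = 0.5000: g = -0.05541, g' = -0.2401 → V/F = 0.2692
  V/F = 0.2692: g = 0.00028, g' = -0.2458 → V/F = 0.2703
Converged at V/F = 0.2703.
Compositions from xᵢ = zᵢ/(1+V/F(Kᵢ−1)), yᵢ = Kᵢxᵢ:
  A: x = 0.2227, y = 0.3897
  B: x = 0.0872, y = 0.1369
  C: x = 0.0635, y = 0.0908
  D: x = 0.1334, y = 0.0867
  E: x = 0.4932, y = 0.2959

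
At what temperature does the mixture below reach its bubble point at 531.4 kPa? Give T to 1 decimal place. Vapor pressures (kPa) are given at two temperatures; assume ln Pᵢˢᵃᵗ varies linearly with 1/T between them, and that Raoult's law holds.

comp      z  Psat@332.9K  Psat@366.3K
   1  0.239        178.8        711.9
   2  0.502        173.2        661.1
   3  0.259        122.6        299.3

T = 363.8 K

Bubble-point temperature: ΣzᵢPᵢˢᵃᵗ(T) = P. Interpolate ln Pᵢˢᵃᵗ = aᵢ + bᵢ/T.
  T = 332.9 K: ΣzᵢPᵢˢᵃᵗ = 161.43 kPa
  T = 366.3 K: ΣzᵢPᵢˢᵃᵗ = 579.53 kPa
  T = 349.6 K: ΣzᵢPᵢˢᵃᵗ = 314.20 kPa
  T = 358.0 K: ΣzᵢPᵢˢᵃᵗ = 430.24 kPa
  T = 362.1 K: ΣzᵢPᵢˢᵃᵗ = 499.21 kPa
  T = 364.2 K: ΣzᵢPᵢˢᵃᵗ = 538.08 kPa
Interpolating between 362.1 K and 364.2 K gives T ≈ 363.8 K.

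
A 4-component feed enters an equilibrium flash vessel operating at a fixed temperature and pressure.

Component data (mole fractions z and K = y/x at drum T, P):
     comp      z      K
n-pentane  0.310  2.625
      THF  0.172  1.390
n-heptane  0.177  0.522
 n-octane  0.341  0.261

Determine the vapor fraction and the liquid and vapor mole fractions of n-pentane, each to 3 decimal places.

Rachford–Rice: g(ψ) = Σ zᵢ(Kᵢ−1)/(1+ψ(Kᵢ−1)) = 0.
Feasibility: ΣzᵢKᵢ = 1.234, Σzᵢ/Kᵢ = 1.887 — both > 1, two phases present.
Iterate (Newton) starting at ψ = 0.5:
  ψ = 0.500: g = -0.1768, g' = -0.806 → ψ = 0.281
  ψ = 0.281: g = -0.0092, g' = -0.758 → ψ = 0.268
  ψ = 0.268: g = 0.0000, g' = -0.761 → ψ = 0.269
Converged at ψ = 0.269.
Compositions from xᵢ = zᵢ/(1+ψ(Kᵢ−1)), yᵢ = Kᵢxᵢ:
  n-pentane: x = 0.216, y = 0.567
  THF: x = 0.156, y = 0.216
  n-heptane: x = 0.203, y = 0.106
  n-octane: x = 0.425, y = 0.111

ψ = 0.269, x_n-pentane = 0.216, y_n-pentane = 0.567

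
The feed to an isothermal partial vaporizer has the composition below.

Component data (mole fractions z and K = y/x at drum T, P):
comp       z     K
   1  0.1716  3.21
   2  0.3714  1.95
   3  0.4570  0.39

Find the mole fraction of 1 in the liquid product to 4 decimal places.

x_1 = 0.0793

Let ψ = V/F and solve Σ zᵢ(Kᵢ−1)/(1+ψ(Kᵢ−1)) = 0.
g(0) = ΣzᵢKᵢ − 1 = 0.4533 and g(1) = 1 − Σzᵢ/Kᵢ = -0.4157, so a root lies in (0, 1).
Newton iteration, ψ⁰ = 0.33:
  ψ = 0.3300: g = 0.13889, g' = -0.7411 → ψ = 0.5174
  ψ = 0.5174: g = 0.00615, g' = -0.6961 → ψ = 0.5262
Converged at ψ = 0.5262.
Compositions from xᵢ = zᵢ/(1+ψ(Kᵢ−1)), yᵢ = Kᵢxᵢ:
  1: x = 0.0793, y = 0.2547
  2: x = 0.2476, y = 0.4828
  3: x = 0.6731, y = 0.2625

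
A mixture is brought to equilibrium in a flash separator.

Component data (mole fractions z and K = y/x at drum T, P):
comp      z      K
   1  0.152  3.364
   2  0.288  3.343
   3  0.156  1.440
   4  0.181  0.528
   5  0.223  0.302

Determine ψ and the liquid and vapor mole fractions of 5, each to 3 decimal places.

ψ = 0.713, x_5 = 0.444, y_5 = 0.134

Material balance + equilibrium reduce to Σ zᵢ(Kᵢ−1)/(1+ψ(Kᵢ−1)) = 0.
Feasibility: ΣzᵢKᵢ = 1.862, Σzᵢ/Kᵢ = 1.321 — both > 1, two phases present.
Newton–Raphson from ψ = 0.5:
  ψ = 0.500: g = 0.1808, g' = -0.859 → ψ = 0.710
  ψ = 0.710: g = 0.0024, g' = -0.877 → ψ = 0.713
Converged at ψ = 0.713.
Compositions from xᵢ = zᵢ/(1+ψ(Kᵢ−1)), yᵢ = Kᵢxᵢ:
  1: x = 0.057, y = 0.190
  2: x = 0.108, y = 0.360
  3: x = 0.119, y = 0.171
  4: x = 0.273, y = 0.144
  5: x = 0.444, y = 0.134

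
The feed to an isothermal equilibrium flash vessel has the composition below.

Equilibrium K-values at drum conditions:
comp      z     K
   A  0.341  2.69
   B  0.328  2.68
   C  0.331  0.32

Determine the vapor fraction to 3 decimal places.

ψ = 0.787

Iterate (Newton) starting at ψ = 0.66:
  ψ = 0.660: g = 0.1254, g' = -0.930 → ψ = 0.795
  ψ = 0.795: g = -0.0080, g' = -1.072 → ψ = 0.787
Converged at ψ = 0.787.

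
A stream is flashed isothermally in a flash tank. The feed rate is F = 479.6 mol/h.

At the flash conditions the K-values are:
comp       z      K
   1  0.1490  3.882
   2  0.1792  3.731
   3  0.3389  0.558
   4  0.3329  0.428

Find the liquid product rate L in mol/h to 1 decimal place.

Material balance + equilibrium reduce to Σ zᵢ(Kᵢ−1)/(1+ψ(Kᵢ−1)) = 0.
Feasibility: ΣzᵢKᵢ = 1.5786, Σzᵢ/Kᵢ = 1.4716 — both > 1, two phases present.
Newton iteration, ψ⁰ = 0.5:
  ψ = 0.5000: g = -0.07618, g' = -0.7693 → ψ = 0.4010
  ψ = 0.4010: g = 0.00365, g' = -0.8520 → ψ = 0.4053
Converged at ψ = 0.4053.
Then V = ψ·F = 0.4053·479.6 = 194.4 mol/h and L = F − V = 285.2 mol/h.

L = 285.2 mol/h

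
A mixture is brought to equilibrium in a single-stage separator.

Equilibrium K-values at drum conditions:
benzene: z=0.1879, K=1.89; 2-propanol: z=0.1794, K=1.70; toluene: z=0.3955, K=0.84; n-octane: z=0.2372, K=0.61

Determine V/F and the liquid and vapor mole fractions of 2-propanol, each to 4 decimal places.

V/F = 0.6372, x_2-propanol = 0.1241, y_2-propanol = 0.2109

Rachford–Rice: g(V/F) = Σ zᵢ(Kᵢ−1)/(1+V/F(Kᵢ−1)) = 0.
Check two-phase: ΣzᵢKᵢ = 1.1370 > 1 and Σzᵢ/Kᵢ = 1.0646 > 1, so g(0) = 0.1370 > 0 and g(1) = -0.0646 < 0.
Newton iteration, V/F⁰ = 0.5:
  V/F = 0.5000: g = 0.02505, g' = -0.1872 → V/F = 0.6339
  V/F = 0.6339: g = 0.00059, g' = -0.1792 → V/F = 0.6372
Converged at V/F = 0.6372.
Compositions from xᵢ = zᵢ/(1+V/F(Kᵢ−1)), yᵢ = Kᵢxᵢ:
  benzene: x = 0.1199, y = 0.2266
  2-propanol: x = 0.1241, y = 0.2109
  toluene: x = 0.4404, y = 0.3699
  n-octane: x = 0.3156, y = 0.1925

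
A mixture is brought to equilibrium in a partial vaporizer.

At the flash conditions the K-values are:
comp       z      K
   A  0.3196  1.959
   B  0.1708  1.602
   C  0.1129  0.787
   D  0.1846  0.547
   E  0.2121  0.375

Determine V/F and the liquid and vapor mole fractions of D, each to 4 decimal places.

Rachford–Rice: g(V/F) = Σ zᵢ(Kᵢ−1)/(1+V/F(Kᵢ−1)) = 0.
g(0) = ΣzᵢKᵢ − 1 = 0.1691 and g(1) = 1 − Σzᵢ/Kᵢ = -0.3163, so a root lies in (0, 1).
Newton–Raphson from V/F = 0.31:
  V/F = 0.3100: g = 0.03546, g' = -0.4032 → V/F = 0.3979
  V/F = 0.3979: g = 0.00005, g' = -0.4035 → V/F = 0.3981
Converged at V/F = 0.3981.
Compositions from xᵢ = zᵢ/(1+V/F(Kᵢ−1)), yᵢ = Kᵢxᵢ:
  A: x = 0.2313, y = 0.4531
  B: x = 0.1378, y = 0.2207
  C: x = 0.1234, y = 0.0971
  D: x = 0.2252, y = 0.1232
  E: x = 0.2823, y = 0.1059

V/F = 0.3981, x_D = 0.2252, y_D = 0.1232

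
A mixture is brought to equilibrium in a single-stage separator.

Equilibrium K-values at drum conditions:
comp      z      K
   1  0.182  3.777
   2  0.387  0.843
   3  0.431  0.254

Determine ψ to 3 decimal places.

Material balance + equilibrium reduce to Σ zᵢ(Kᵢ−1)/(1+ψ(Kᵢ−1)) = 0.
Check two-phase: ΣzᵢKᵢ = 1.123 > 1 and Σzᵢ/Kᵢ = 2.204 > 1, so g(0) = 0.123 > 0 and g(1) = -1.204 < 0.
Newton iteration, ψ⁰ = 0.5:
  ψ = 0.500: g = -0.3671, g' = -0.867 → ψ = 0.077
  ψ = 0.077: g = 0.0141, g' = -1.233 → ψ = 0.088
Converged at ψ = 0.088.

ψ = 0.088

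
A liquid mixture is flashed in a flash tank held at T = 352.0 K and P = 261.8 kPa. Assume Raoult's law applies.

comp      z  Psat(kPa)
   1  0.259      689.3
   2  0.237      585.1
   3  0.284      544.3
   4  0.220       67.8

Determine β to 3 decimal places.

β = 0.882

Raoult's law: Kᵢ = Pᵢˢᵃᵗ/P = Pᵢˢᵃᵗ/261.8.
  K_1 = 689.3/261.8 = 2.63293, K_2 = 585.1/261.8 = 2.23491, K_3 = 544.3/261.8 = 2.07907, K_4 = 67.8/261.8 = 0.25898
Let β = V/F and solve Σ zᵢ(Kᵢ−1)/(1+β(Kᵢ−1)) = 0.
g(0) = ΣzᵢKᵢ − 1 = 0.859 and g(1) = 1 − Σzᵢ/Kᵢ = -0.191, so a root lies in (0, 1).
Newton iteration, β⁰ = 0.38:
  β = 0.380: g = 0.4506, g' = -0.831 → β = 0.922
  β = 0.922: g = -0.0559, g' = -1.478 → β = 0.885
  β = 0.885: g = -0.0035, g' = -1.302 → β = 0.882
Converged at β = 0.882.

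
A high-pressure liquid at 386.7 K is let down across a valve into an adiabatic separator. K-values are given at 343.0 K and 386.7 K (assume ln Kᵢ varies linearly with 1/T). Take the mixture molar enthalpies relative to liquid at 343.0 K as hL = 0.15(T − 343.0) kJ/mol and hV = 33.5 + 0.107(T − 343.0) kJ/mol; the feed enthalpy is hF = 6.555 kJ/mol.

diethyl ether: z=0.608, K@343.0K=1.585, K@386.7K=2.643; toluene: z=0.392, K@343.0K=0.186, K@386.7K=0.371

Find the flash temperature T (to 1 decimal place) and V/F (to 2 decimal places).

Adiabatic flash: solve Rachford–Rice at each trial T, then check hF = ψ·hV(T) + (1−ψ)·hL(T).
  T = 343.0 K: K = (1.585, 0.186), RR gives ψ = 0.077, H_out = 2.574 kJ/mol
  T = 386.7 K: K = (2.643, 0.371), RR gives ψ = 0.728, H_out = 29.576 kJ/mol
  T = 364.9 K: K = (2.080, 0.268), RR gives ψ = 0.468, H_out = 18.520 kJ/mol
  T = 353.9 K: K = (1.822, 0.225), RR gives ψ = 0.307, H_out = 11.780 kJ/mol
  T = 348.4 K: K = (1.700, 0.204), RR gives ψ = 0.204, H_out = 7.610 kJ/mol
  T = 345.7 K: K = (1.642, 0.195), RR gives ψ = 0.145, H_out = 5.239 kJ/mol
  T = 347.0 K: K = (1.670, 0.200), RR gives ψ = 0.174, H_out = 6.412 kJ/mol
Linear interpolation between T = 347.0 (H_out = 6.412) and T = 348.4 (H_out = 7.610) on hF = 6.555 gives T ≈ 347.2 K, at which ψ = 0.18.

T = 347.2 K, V/F = 0.18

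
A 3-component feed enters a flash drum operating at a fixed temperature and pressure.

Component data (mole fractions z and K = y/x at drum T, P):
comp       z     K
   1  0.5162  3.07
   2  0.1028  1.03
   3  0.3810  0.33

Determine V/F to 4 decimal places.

V/F = 0.6568

Material balance + equilibrium reduce to Σ zᵢ(Kᵢ−1)/(1+V/F(Kᵢ−1)) = 0.
Feasibility: ΣzᵢKᵢ = 1.8163, Σzᵢ/Kᵢ = 1.4225 — both > 1, two phases present.
Iterate (Newton) starting at V/F = 0.64:
  V/F = 0.6400: g = 0.01575, g' = -0.9335 → V/F = 0.6569
  V/F = 0.6569: g = -0.00008, g' = -0.9429 → V/F = 0.6568
Converged at V/F = 0.6568.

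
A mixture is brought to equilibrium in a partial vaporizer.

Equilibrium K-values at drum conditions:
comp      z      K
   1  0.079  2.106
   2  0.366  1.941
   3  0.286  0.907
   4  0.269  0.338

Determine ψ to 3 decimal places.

ψ = 0.492

Rachford–Rice: g(ψ) = Σ zᵢ(Kᵢ−1)/(1+ψ(Kᵢ−1)) = 0.
Check two-phase: ΣzᵢKᵢ = 1.227 > 1 and Σzᵢ/Kᵢ = 1.337 > 1, so g(0) = 0.227 > 0 and g(1) = -0.337 < 0.
Newton iteration, ψ⁰ = 0.5:
  ψ = 0.500: g = -0.0036, g' = -0.456 → ψ = 0.492
Converged at ψ = 0.492.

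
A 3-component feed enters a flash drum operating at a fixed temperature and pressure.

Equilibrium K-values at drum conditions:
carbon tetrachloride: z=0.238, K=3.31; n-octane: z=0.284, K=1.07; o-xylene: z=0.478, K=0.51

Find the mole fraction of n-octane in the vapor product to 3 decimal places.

y_n-octane = 0.295

Material balance + equilibrium reduce to Σ zᵢ(Kᵢ−1)/(1+ψ(Kᵢ−1)) = 0.
g(0) = ΣzᵢKᵢ − 1 = 0.335 and g(1) = 1 − Σzᵢ/Kᵢ = -0.275, so a root lies in (0, 1).
Newton iteration, ψ⁰ = 0.5:
  ψ = 0.500: g = -0.0359, g' = -0.476 → ψ = 0.425
  ψ = 0.425: g = 0.0011, g' = -0.508 → ψ = 0.427
Converged at ψ = 0.427.
Compositions from xᵢ = zᵢ/(1+ψ(Kᵢ−1)), yᵢ = Kᵢxᵢ:
  carbon tetrachloride: x = 0.120, y = 0.397
  n-octane: x = 0.276, y = 0.295
  o-xylene: x = 0.604, y = 0.308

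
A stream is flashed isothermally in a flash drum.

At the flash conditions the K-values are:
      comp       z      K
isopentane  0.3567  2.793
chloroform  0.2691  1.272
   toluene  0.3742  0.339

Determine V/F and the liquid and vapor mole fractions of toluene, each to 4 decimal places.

V/F = 0.5458, x_toluene = 0.5854, y_toluene = 0.1985

Material balance + equilibrium reduce to Σ zᵢ(Kᵢ−1)/(1+V/F(Kᵢ−1)) = 0.
Check two-phase: ΣzᵢKᵢ = 1.4654 > 1 and Σzᵢ/Kᵢ = 1.4431 > 1, so g(0) = 0.4654 > 0 and g(1) = -0.4431 < 0.
Newton iteration, V/F⁰ = 0.33:
  V/F = 0.3300: g = 0.15263, g' = -0.7368 → V/F = 0.5371
  V/F = 0.5371: g = 0.00615, g' = -0.7058 → V/F = 0.5458
Converged at V/F = 0.5458.
Compositions from xᵢ = zᵢ/(1+V/F(Kᵢ−1)), yᵢ = Kᵢxᵢ:
  isopentane: x = 0.1803, y = 0.5035
  chloroform: x = 0.2343, y = 0.2980
  toluene: x = 0.5854, y = 0.1985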